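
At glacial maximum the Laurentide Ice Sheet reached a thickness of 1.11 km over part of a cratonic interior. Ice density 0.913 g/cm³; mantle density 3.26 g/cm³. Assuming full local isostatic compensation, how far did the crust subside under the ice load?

For local isostatic compensation: the ice load ρ_ice t is balanced by mantle displaced below, ρ_m s.
s = t ρ_ice / ρ_m = 1.11 km × 0.913/3.26 = 0.311 km.

0.311 km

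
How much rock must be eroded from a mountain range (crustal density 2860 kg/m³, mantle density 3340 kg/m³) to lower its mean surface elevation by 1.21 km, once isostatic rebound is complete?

8.42 km

Net drop Δ = e − u = e − e ρ_c/ρ_m = e (ρ_m − ρ_c)/ρ_m.
e = Δ ρ_m/(ρ_m − ρ_c) = 1.21 km × 3340/480 = 8.42 km.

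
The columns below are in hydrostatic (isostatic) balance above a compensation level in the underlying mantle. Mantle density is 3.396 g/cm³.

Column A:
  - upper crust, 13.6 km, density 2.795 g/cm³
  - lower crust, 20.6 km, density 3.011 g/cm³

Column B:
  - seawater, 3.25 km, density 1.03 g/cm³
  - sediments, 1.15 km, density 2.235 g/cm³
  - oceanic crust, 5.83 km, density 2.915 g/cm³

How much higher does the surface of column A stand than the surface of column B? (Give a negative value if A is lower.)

1.26 km

For any compensation level in the mantle, the mantle terms cancel and isostasy reduces to e = (Σt_A − Σt_B) − (Σ(ρt)_A − Σ(ρt)_B) / ρ_m.
Σt_A = 34.2 km; Σt_B = 10.23 km; Σ(ρt)_A = 100.0386; Σ(ρt)_B = 22.9122 (in km·g/cm³).
e = (34.2 − 10.23) − (100.0386 − 22.9122) / 3.396 = 1.26 km.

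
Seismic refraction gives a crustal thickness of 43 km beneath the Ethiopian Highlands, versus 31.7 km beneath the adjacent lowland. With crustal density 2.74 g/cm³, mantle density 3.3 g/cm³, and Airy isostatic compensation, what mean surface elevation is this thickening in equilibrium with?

Excess crust Δ = 43 km − 31.7 km = 11.3 km, split between elevation h and root r with h + r = Δ.
Airy balance ρ_c h = (ρ_m − ρ_c) r gives r = h ρ_c/(ρ_m − ρ_c), so h (1 + ρ_c/(ρ_m − ρ_c)) = Δ, i.e. h = Δ (ρ_m − ρ_c)/ρ_m.
h = 11.3 km × 0.56/3.3 = 1.92 km.

1.92 km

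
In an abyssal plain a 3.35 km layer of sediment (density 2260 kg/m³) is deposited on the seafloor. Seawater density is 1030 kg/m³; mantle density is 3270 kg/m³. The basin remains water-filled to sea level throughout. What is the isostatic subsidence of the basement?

Submarine loading: the sediment displaces seawater, and the subsidence is in turn flooded, so s (ρ_m − ρ_w) = t (ρ_sed − ρ_w).
s = 3.35 km × (2260 − 1030) / (3270 − 1030) = 1.84 km.

1.84 km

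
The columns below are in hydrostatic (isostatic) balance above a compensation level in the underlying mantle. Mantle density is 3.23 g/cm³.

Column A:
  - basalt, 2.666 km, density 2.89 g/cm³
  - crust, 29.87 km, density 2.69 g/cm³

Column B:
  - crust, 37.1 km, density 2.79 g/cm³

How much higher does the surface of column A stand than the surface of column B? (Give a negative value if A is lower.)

0.221 km

For any compensation level in the mantle, the mantle terms cancel and isostasy reduces to e = (Σt_A − Σt_B) − (Σ(ρt)_A − Σ(ρt)_B) / ρ_m.
Σt_A = 32.536 km; Σt_B = 37.1 km; Σ(ρt)_A = 88.05504; Σ(ρt)_B = 103.509 (in km·g/cm³).
e = (32.536 − 37.1) − (88.05504 − 103.509) / 3.23 = 0.221 km.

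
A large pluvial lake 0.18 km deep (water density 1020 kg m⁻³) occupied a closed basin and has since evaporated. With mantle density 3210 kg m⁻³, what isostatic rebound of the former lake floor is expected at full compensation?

u = d ρ_w/ρ_m = 0.18 km × 1020/3210 = 0.0572 km.

0.0572 km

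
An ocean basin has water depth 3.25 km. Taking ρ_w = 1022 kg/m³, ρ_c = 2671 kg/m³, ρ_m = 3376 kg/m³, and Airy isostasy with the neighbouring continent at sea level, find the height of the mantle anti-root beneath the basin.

Equating mass per unit area of the two columns: replacing crust with seawater at the top is compensated by replacing crust with mantle at the base: d (ρ_c − ρ_w) = a (ρ_m − ρ_c).
a = d (ρ_c − ρ_w)/(ρ_m − ρ_c) = 3.25 km × 1649/705 = 7.6 km.

7.6 km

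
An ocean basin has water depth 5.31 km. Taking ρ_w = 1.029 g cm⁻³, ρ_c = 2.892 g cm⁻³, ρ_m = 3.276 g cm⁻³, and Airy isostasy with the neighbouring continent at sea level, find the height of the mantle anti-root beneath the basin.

25.8 km

Isostatic balance requires: replacing crust with seawater at the top is compensated by replacing crust with mantle at the base: d (ρ_c − ρ_w) = a (ρ_m − ρ_c).
a = d (ρ_c − ρ_w)/(ρ_m − ρ_c) = 5.31 km × 1.863/0.384 = 25.8 km.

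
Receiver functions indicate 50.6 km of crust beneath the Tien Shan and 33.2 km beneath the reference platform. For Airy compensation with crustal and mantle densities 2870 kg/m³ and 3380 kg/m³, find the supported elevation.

2.63 km

Excess crust Δ = 50.6 km − 33.2 km = 17.4 km, split between elevation h and root r with h + r = Δ.
Airy balance ρ_c h = (ρ_m − ρ_c) r gives r = h ρ_c/(ρ_m − ρ_c), so h (1 + ρ_c/(ρ_m − ρ_c)) = Δ, i.e. h = Δ (ρ_m − ρ_c)/ρ_m.
h = 17.4 km × 510/3380 = 2.63 km.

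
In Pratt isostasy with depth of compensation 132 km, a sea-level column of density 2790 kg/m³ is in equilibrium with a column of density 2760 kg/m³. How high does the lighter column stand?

1.43 km

ρ_ref D = ρ (D + h) → h = D (ρ_ref − ρ)/ρ.
h = 132 km × (2790 − 2760)/2760 = 1.43 km.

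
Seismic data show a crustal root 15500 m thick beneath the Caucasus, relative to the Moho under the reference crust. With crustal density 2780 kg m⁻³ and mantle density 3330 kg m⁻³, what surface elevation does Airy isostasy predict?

3070 m

Balancing pressure at the compensation depth: ρ_c h = (ρ_m − ρ_c) r.
h = r (ρ_m − ρ_c) / ρ_c = 15500 m × (3330 − 2780) / 2780 = 3070 m.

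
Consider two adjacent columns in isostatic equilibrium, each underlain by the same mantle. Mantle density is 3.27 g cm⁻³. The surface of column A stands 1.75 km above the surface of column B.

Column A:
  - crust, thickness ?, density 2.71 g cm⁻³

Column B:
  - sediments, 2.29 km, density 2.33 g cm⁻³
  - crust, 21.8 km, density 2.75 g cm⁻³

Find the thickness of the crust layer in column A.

Take the compensation level at the base of the deeper column (depth z_c below the surface of column A) and equate Σ ρ_i t_i down to z_c; mantle fills any gap and the z_c terms cancel.
Column A: x×2.71 + (z_c − 0 − x)×3.27
Column B: 1.75×0 + 2.29×2.33 + 21.8×2.75 + (z_c − 1.75 − 24.09)×3.27
The z_c×3.27 term appears on both sides and cancels. Collect the known terms of each column as K = Σ(ρt)_known − 3.27 × (depth of known layers): K_A = 0 − 3.27×0 = 0; K_B = 65.2857 − 3.27×(1.75 + 24.09) = −19.2111.
Balance: K_A − x×(3.27 − 2.71) = K_B, so x = (K_A − K_B)/(3.27 − 2.71) = 19.2111/0.56 = 34.3 km.

34.3 km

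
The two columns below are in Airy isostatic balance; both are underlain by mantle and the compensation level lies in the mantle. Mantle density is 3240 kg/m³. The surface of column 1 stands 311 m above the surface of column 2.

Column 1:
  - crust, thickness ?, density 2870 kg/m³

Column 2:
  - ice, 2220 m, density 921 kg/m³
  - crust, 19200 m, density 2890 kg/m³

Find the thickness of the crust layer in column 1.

34800 m

Take the compensation level at the base of the deeper column (depth z_c below the surface of column 1) and equate Σ ρ_i t_i down to z_c; mantle fills any gap and the z_c terms cancel.
Column 1: x×2870 + (z_c − 0 − x)×3240
Column 2: 311×0 + 2220×921 + 19200×2890 + (z_c − 311 − 21420)×3240
The z_c×3240 term appears on both sides and cancels. Collect the known terms of each column as K = Σ(ρt)_known − 3240 × (depth of known layers): K_1 = 0 − 3240×0 = 0; K_2 = 57532620 − 3240×(311 + 21420) = −12875820.
Balance: K_1 − x×(3240 − 2870) = K_2, so x = (K_1 − K_2)/(3240 − 2870) = 12875800/370 = 34800 m.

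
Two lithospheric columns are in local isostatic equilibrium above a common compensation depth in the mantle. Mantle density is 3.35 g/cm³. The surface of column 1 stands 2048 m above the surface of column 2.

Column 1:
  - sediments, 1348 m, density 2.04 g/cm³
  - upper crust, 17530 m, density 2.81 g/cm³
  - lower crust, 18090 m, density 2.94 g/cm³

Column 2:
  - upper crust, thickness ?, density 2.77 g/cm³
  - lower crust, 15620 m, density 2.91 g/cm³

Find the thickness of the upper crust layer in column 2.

Take the compensation level at the base of the deeper column (depth z_c below the surface of column 1) and equate Σ ρ_i t_i down to z_c; mantle fills any gap and the z_c terms cancel.
Column 1: 1348×2.04 + 17530×2.81 + 18090×2.94 + (z_c − 36968)×3.35
Column 2: 2048×0 + x×2.77 + 15620×2.91 + (z_c − 2048 − 15620 − x)×3.35
The z_c×3.35 term appears on both sides and cancels. Collect the known terms of each column as K = Σ(ρt)_known − 3.35 × (depth of known layers): K_1 = 105193.82 − 3.35×36968 = −18648.98; K_2 = 45454.2 − 3.35×(2048 + 15620) = −13733.6.
Balance: K_1 = K_2 − x×(3.35 − 2.77), so x = (K_2 − K_1)/(3.35 − 2.77) = 4915.38/0.58 = 8470 m.

8470 m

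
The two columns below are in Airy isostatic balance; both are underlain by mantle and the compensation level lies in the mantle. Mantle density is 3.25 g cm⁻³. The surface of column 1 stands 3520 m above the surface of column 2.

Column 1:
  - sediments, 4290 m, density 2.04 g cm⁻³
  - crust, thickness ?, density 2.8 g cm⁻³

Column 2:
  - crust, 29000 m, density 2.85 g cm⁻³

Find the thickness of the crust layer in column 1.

Take the compensation level at the base of the deeper column (depth z_c below the surface of column 1) and equate Σ ρ_i t_i down to z_c; mantle fills any gap and the z_c terms cancel.
Column 1: 4290×2.04 + x×2.8 + (z_c − 4290 − x)×3.25
Column 2: 3520×0 + 29000×2.85 + (z_c − 3520 − 29000)×3.25
The z_c×3.25 term appears on both sides and cancels. Collect the known terms of each column as K = Σ(ρt)_known − 3.25 × (depth of known layers): K_1 = 8751.6 − 3.25×4290 = −5190.9; K_2 = 82650 − 3.25×(3520 + 29000) = −23040.
Balance: K_1 − x×(3.25 − 2.8) = K_2, so x = (K_1 − K_2)/(3.25 − 2.8) = 17849.1/0.45 = 39700 m.

39700 m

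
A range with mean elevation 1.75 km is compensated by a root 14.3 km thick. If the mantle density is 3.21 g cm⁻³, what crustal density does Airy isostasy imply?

2.86 g cm⁻³

ρ_c h = (ρ_m − ρ_c) r → ρ_c (h + r) = ρ_m r → ρ_c = ρ_m r / (h + r).
ρ_c = 3.21 × 14.3 km / (1.75 km + 14.3 km) = 2.86 g cm⁻³.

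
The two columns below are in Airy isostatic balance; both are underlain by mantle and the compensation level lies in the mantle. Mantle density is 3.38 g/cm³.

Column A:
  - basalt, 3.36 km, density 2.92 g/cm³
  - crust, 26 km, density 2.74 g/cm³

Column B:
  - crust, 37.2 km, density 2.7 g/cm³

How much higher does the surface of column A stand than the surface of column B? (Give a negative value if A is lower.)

For any compensation level in the mantle, the mantle terms cancel and isostasy reduces to e = (Σt_A − Σt_B) − (Σ(ρt)_A − Σ(ρt)_B) / ρ_m.
Σt_A = 29.36 km; Σt_B = 37.2 km; Σ(ρt)_A = 81.0512; Σ(ρt)_B = 100.44 (in km·g/cm³).
e = (29.36 − 37.2) − (81.0512 − 100.44) / 3.38 = −2.1 km.

−2.1 km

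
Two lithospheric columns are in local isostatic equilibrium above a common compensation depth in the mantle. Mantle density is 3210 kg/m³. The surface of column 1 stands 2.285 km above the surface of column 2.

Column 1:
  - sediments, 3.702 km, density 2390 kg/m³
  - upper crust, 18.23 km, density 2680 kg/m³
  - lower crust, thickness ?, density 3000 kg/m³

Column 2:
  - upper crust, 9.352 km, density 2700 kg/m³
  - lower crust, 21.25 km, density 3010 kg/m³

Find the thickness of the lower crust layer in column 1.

Take the compensation level at the base of the deeper column (depth z_c below the surface of column 1) and equate Σ ρ_i t_i down to z_c; mantle fills any gap and the z_c terms cancel.
Column 1: 3.702×2390 + 18.23×2680 + x×3000 + (z_c − 21.932 − x)×3210
Column 2: 2.285×0 + 9.352×2700 + 21.25×3010 + (z_c − 2.285 − 30.602)×3210
The z_c×3210 term appears on both sides and cancels. Collect the known terms of each column as K = Σ(ρt)_known − 3210 × (depth of known layers): K_1 = 57704.18 − 3210×21.932 = −12697.54; K_2 = 89212.9 − 3210×(2.285 + 30.602) = −16354.37.
Balance: K_1 − x×(3210 − 3000) = K_2, so x = (K_1 − K_2)/(3210 − 3000) = 3656.83/210 = 17.4 km.

17.4 km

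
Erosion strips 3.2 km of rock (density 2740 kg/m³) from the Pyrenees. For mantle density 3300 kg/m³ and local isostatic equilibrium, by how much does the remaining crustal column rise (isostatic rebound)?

Unloading: uplift u = e ρ_c/ρ_m = 3.2 km × 2740/3300 = 2.66 km.

2.66 km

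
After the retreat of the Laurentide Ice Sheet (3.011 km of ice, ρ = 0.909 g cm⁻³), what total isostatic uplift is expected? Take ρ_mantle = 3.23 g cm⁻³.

0.847 km

Removing the load lets mantle flow back in; uplift u satisfies ρ_ice t = ρ_m u.
u = t ρ_ice/ρ_m = 3.011 km × 0.909/3.23 = 0.847 km.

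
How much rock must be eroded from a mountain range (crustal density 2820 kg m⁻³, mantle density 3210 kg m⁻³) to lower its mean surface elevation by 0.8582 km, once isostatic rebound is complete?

7.06 km

Net drop Δ = e − u = e − e ρ_c/ρ_m = e (ρ_m − ρ_c)/ρ_m.
e = Δ ρ_m/(ρ_m − ρ_c) = 0.8582 km × 3210/390 = 7.06 km.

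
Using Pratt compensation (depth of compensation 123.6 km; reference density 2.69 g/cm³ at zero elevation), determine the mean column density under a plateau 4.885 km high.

Pratt balance: ρ_ref D = ρ (D + h).
ρ = ρ_ref D/(D + h) = 2.69 × 123.6 km/(123.6 km + 4.885 km) = 2.59 g/cm³.

2.59 g/cm³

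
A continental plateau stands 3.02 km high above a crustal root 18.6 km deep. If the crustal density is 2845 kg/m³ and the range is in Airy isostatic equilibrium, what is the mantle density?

Airy balance: ρ_c h = (ρ_m − ρ_c) r → ρ_m = ρ_c (1 + h/r).
ρ_m = 2845 × (1 + 3.02 km/18.6 km) = 3310 kg/m³.

3310 kg/m³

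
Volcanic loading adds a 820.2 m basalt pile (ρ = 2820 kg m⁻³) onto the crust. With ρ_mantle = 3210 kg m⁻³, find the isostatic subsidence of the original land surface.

Subaerial loading: s = t ρ_load / ρ_m.
s = 820.2 m × 2820/3210 = 721 m.

721 m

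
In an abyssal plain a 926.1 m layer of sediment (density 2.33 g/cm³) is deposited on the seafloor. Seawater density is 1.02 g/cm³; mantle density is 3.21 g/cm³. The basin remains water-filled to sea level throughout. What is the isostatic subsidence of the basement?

Submarine loading: the sediment displaces seawater, and the subsidence is in turn flooded, so s (ρ_m − ρ_w) = t (ρ_sed − ρ_w).
s = 926.1 m × (2.33 − 1.02) / (3.21 − 1.02) = 554 m.

554 m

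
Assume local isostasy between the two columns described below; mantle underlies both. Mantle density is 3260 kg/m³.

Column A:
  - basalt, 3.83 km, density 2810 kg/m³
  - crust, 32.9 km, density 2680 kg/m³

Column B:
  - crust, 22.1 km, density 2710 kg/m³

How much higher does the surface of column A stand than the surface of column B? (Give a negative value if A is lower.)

For any compensation level in the mantle, the mantle terms cancel and isostasy reduces to e = (Σt_A − Σt_B) − (Σ(ρt)_A − Σ(ρt)_B) / ρ_m.
Σt_A = 36.73 km; Σt_B = 22.1 km; Σ(ρt)_A = 98934.3; Σ(ρt)_B = 59891 (in km·kg/m³).
e = (36.73 − 22.1) − (98934.3 − 59891) / 3260 = 2.65 km.

2.65 km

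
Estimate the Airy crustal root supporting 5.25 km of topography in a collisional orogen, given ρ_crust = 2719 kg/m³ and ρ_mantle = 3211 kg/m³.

Balancing pressure at the compensation depth: the weight of the topography is balanced by the buoyancy of the root, ρ_c h = (ρ_m − ρ_c) r.
r = h · ρ_c / (ρ_m − ρ_c) = 5.25 km × 2719 / (3211 − 2719) = 29 km.

29 km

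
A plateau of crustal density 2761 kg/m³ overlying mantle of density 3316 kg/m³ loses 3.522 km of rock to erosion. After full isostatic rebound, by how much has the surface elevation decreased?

Rebound u = e ρ_c/ρ_m = 3.522 km × 2761/3316 = 2.933 km.
Net surface drop = e − u = 3.522 km − 2.933 km = e (ρ_m − ρ_c)/ρ_m = 0.589 km.

0.589 km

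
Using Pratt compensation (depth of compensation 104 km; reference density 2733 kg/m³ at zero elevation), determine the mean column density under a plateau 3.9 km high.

2630 kg/m³

Pratt balance: ρ_ref D = ρ (D + h).
ρ = ρ_ref D/(D + h) = 2733 × 104 km/(104 km + 3.9 km) = 2630 kg/m³.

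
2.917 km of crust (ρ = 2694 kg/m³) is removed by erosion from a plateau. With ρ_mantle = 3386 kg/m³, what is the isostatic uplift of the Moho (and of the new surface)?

2.32 km

Unloading: uplift u = e ρ_c/ρ_m = 2.917 km × 2694/3386 = 2.32 km.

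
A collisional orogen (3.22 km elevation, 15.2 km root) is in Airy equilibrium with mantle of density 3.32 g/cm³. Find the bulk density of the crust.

ρ_c h = (ρ_m − ρ_c) r → ρ_c (h + r) = ρ_m r → ρ_c = ρ_m r / (h + r).
ρ_c = 3.32 × 15.2 km / (3.22 km + 15.2 km) = 2.74 g/cm³.

2.74 g/cm³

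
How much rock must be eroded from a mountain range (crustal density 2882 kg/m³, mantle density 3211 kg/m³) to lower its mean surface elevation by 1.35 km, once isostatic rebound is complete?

13.2 km

Net drop Δ = e − u = e − e ρ_c/ρ_m = e (ρ_m − ρ_c)/ρ_m.
e = Δ ρ_m/(ρ_m − ρ_c) = 1.35 km × 3211/329 = 13.2 km.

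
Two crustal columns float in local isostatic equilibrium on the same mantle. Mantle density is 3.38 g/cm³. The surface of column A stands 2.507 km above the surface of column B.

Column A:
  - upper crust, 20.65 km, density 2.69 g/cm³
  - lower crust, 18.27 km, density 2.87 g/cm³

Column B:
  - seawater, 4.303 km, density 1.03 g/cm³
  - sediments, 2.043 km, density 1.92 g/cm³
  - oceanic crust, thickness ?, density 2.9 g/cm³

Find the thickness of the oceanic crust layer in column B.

4.16 km

Take the compensation level at the base of the deeper column (depth z_c below the surface of column A) and equate Σ ρ_i t_i down to z_c; mantle fills any gap and the z_c terms cancel.
Column A: 20.65×2.69 + 18.27×2.87 + (z_c − 38.92)×3.38
Column B: 2.507×0 + 4.303×1.03 + 2.043×1.92 + x×2.9 + (z_c − 2.507 − 6.346 − x)×3.38
The z_c×3.38 term appears on both sides and cancels. Collect the known terms of each column as K = Σ(ρt)_known − 3.38 × (depth of known layers): K_A = 107.9834 − 3.38×38.92 = −23.5662; K_B = 8.35465 − 3.38×(2.507 + 6.346) = −21.56849.
Balance: K_A = K_B − x×(3.38 − 2.9), so x = (K_B − K_A)/(3.38 − 2.9) = 1.99771/0.48 = 4.16 km.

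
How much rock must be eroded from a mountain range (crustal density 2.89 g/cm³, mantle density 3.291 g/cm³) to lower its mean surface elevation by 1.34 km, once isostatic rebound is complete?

Net drop Δ = e − u = e − e ρ_c/ρ_m = e (ρ_m − ρ_c)/ρ_m.
e = Δ ρ_m/(ρ_m − ρ_c) = 1.34 km × 3.291/0.401 = 11 km.

11 km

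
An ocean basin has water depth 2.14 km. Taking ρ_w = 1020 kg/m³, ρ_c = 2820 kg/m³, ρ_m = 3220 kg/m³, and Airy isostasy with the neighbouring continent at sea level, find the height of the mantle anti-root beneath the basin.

9.63 km

By Archimedes' principle applied to the lithosphere: replacing crust with seawater at the top is compensated by replacing crust with mantle at the base: d (ρ_c − ρ_w) = a (ρ_m − ρ_c).
a = d (ρ_c − ρ_w)/(ρ_m − ρ_c) = 2.14 km × 1800/400 = 9.63 km.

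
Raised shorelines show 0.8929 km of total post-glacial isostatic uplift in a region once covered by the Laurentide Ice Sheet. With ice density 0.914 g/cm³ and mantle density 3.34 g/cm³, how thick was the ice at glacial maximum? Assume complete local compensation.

3.26 km

u = t ρ_ice/ρ_m → t = u ρ_m/ρ_ice = 0.8929 km × 3.34/0.914 = 3.26 km.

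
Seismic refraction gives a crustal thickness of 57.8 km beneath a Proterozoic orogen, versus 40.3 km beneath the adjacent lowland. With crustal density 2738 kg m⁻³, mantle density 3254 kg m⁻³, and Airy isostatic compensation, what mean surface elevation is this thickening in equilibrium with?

Excess crust Δ = 57.8 km − 40.3 km = 17.5 km, split between elevation h and root r with h + r = Δ.
Airy balance ρ_c h = (ρ_m − ρ_c) r gives r = h ρ_c/(ρ_m − ρ_c), so h (1 + ρ_c/(ρ_m − ρ_c)) = Δ, i.e. h = Δ (ρ_m − ρ_c)/ρ_m.
h = 17.5 km × 516/3254 = 2.78 km.

2.78 km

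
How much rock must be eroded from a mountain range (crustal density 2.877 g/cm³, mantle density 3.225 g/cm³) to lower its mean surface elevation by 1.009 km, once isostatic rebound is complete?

9.35 km

Net drop Δ = e − u = e − e ρ_c/ρ_m = e (ρ_m − ρ_c)/ρ_m.
e = Δ ρ_m/(ρ_m − ρ_c) = 1.009 km × 3.225/0.348 = 9.35 km.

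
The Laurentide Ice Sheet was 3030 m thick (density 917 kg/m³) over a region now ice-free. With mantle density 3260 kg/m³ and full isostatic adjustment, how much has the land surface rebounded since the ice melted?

852 m

Removing the load lets mantle flow back in; uplift u satisfies ρ_ice t = ρ_m u.
u = t ρ_ice/ρ_m = 3030 m × 917/3260 = 852 m.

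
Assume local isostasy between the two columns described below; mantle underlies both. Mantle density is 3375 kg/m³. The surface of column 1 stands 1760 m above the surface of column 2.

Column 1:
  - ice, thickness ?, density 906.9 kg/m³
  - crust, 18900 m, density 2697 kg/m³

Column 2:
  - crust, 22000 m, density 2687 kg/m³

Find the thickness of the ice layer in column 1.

Take the compensation level at the base of the deeper column (depth z_c below the surface of column 1) and equate Σ ρ_i t_i down to z_c; mantle fills any gap and the z_c terms cancel.
Column 1: x×906.9 + 18900×2697 + (z_c − 18900 − x)×3375
Column 2: 1760×0 + 22000×2687 + (z_c − 1760 − 22000)×3375
The z_c×3375 term appears on both sides and cancels. Collect the known terms of each column as K = Σ(ρt)_known − 3375 × (depth of known layers): K_1 = 50973300 − 3375×18900 = −12814200; K_2 = 59114000 − 3375×(1760 + 22000) = −21076000.
Balance: K_1 − x×(3375 − 906.9) = K_2, so x = (K_1 − K_2)/(3375 − 906.9) = 8261800/2468.1 = 3350 m.

3350 m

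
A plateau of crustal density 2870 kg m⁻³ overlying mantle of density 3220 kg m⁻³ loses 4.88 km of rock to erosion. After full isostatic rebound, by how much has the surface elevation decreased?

0.53 km

Rebound u = e ρ_c/ρ_m = 4.88 km × 2870/3220 = 4.35 km.
Net surface drop = e − u = 4.88 km − 4.35 km = e (ρ_m − ρ_c)/ρ_m = 0.53 km.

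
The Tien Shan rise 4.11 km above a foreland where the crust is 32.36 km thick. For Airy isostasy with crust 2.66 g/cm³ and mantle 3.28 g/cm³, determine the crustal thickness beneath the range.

Root depth r = h ρ_c / (ρ_m − ρ_c) = 4.11 km × 2.66 / 0.62 = 17.63 km.
Total thickness = T + h + r = 32.36 km + 4.11 km + 17.63 km = 54.1 km.

54.1 km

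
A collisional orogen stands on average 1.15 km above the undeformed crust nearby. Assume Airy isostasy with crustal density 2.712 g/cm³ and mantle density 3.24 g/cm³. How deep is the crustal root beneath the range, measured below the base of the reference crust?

Balancing pressure at the compensation depth: the weight of the topography is balanced by the buoyancy of the root, ρ_c h = (ρ_m − ρ_c) r.
r = h · ρ_c / (ρ_m − ρ_c) = 1.15 km × 2.712 / (3.24 − 2.712) = 5.91 km.

5.91 km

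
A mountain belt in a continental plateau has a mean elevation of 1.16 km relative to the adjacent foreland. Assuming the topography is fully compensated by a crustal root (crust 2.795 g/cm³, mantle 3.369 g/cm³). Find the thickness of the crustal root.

By Archimedes' principle applied to the lithosphere: the weight of the topography is balanced by the buoyancy of the root, ρ_c h = (ρ_m − ρ_c) r.
r = h · ρ_c / (ρ_m − ρ_c) = 1.16 km × 2.795 / (3.369 − 2.795) = 5.65 km.

5.65 km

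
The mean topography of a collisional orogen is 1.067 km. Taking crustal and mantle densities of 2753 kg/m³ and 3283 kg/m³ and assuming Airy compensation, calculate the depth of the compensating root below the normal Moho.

For local isostatic compensation: the weight of the topography is balanced by the buoyancy of the root, ρ_c h = (ρ_m − ρ_c) r.
r = h · ρ_c / (ρ_m − ρ_c) = 1.067 km × 2753 / (3283 − 2753) = 5.54 km.

5.54 km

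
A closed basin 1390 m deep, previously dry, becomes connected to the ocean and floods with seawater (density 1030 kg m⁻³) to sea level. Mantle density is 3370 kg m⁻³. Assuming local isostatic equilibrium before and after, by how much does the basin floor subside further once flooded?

612 m

After flooding the water column is d + s deep. Its weight must equal the weight of mantle displaced by the extra subsidence s: (d + s) ρ_w = s ρ_m.
s = d ρ_w / (ρ_m − ρ_w) = 1390 m × 1030/(3370 − 1030) = 612 m.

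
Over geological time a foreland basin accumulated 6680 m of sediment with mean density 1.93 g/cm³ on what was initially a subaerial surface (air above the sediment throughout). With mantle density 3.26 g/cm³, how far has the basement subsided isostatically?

Subaerial load: s = t ρ_sed / ρ_m = 6680 m × 1.93/3.26 = 3950 m.

3950 m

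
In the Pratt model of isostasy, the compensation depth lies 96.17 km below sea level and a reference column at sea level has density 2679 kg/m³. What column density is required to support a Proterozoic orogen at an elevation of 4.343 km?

2560 kg/m³

Pratt balance: ρ_ref D = ρ (D + h).
ρ = ρ_ref D/(D + h) = 2679 × 96.17 km/(96.17 km + 4.343 km) = 2560 kg/m³.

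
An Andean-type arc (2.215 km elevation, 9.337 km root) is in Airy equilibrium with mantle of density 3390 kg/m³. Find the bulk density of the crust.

ρ_c h = (ρ_m − ρ_c) r → ρ_c (h + r) = ρ_m r → ρ_c = ρ_m r / (h + r).
ρ_c = 3390 × 9.337 km / (2.215 km + 9.337 km) = 2740 kg/m³.

2740 kg/m³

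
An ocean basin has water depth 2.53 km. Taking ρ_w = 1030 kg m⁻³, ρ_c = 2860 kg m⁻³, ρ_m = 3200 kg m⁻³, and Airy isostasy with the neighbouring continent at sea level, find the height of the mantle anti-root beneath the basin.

13.6 km

Equating mass per unit area of the two columns: replacing crust with seawater at the top is compensated by replacing crust with mantle at the base: d (ρ_c − ρ_w) = a (ρ_m − ρ_c).
a = d (ρ_c − ρ_w)/(ρ_m − ρ_c) = 2.53 km × 1830/340 = 13.6 km.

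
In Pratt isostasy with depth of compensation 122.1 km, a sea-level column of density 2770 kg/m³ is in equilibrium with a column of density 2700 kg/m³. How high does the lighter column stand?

ρ_ref D = ρ (D + h) → h = D (ρ_ref − ρ)/ρ.
h = 122.1 km × (2770 − 2700)/2700 = 3.17 km.

3.17 km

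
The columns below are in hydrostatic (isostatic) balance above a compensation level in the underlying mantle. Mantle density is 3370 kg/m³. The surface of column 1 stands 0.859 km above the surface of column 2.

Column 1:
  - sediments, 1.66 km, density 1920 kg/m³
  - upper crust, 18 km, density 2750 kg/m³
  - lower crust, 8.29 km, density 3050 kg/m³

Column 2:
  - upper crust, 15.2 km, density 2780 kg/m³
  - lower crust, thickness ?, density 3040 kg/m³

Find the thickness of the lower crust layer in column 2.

Take the compensation level at the base of the deeper column (depth z_c below the surface of column 1) and equate Σ ρ_i t_i down to z_c; mantle fills any gap and the z_c terms cancel.
Column 1: 1.66×1920 + 18×2750 + 8.29×3050 + (z_c − 27.95)×3370
Column 2: 0.859×0 + 15.2×2780 + x×3040 + (z_c − 0.859 − 15.2 − x)×3370
The z_c×3370 term appears on both sides and cancels. Collect the known terms of each column as K = Σ(ρt)_known − 3370 × (depth of known layers): K_1 = 77971.7 − 3370×27.95 = −16219.8; K_2 = 42256 − 3370×(0.859 + 15.2) = −11862.83.
Balance: K_1 = K_2 − x×(3370 − 3040), so x = (K_2 − K_1)/(3370 − 3040) = 4356.97/330 = 13.2 km.

13.2 km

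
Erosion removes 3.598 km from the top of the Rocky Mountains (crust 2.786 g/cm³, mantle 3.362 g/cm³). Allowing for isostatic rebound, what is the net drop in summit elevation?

0.616 km

Rebound u = e ρ_c/ρ_m = 3.598 km × 2.786/3.362 = 2.982 km.
Net surface drop = e − u = 3.598 km − 2.982 km = e (ρ_m − ρ_c)/ρ_m = 0.616 km.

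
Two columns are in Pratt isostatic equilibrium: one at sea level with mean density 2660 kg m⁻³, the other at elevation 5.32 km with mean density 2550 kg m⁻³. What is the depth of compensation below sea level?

123 km

ρ_ref D = ρ (D + h) → D (ρ_ref − ρ) = ρ h.
D = ρ h/(ρ_ref − ρ) = 2550 × 5.32 km/(2660 − 2550) = 123 km.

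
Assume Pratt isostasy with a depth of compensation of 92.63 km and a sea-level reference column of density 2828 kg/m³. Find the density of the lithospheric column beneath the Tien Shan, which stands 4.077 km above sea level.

2710 kg/m³

Pratt balance: ρ_ref D = ρ (D + h).
ρ = ρ_ref D/(D + h) = 2828 × 92.63 km/(92.63 km + 4.077 km) = 2710 kg/m³.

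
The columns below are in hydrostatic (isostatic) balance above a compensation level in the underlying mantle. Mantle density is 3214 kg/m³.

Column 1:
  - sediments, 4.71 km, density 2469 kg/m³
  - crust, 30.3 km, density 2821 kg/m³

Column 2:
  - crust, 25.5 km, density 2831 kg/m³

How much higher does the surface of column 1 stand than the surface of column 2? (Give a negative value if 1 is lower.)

1.76 km

For any compensation level in the mantle, the mantle terms cancel and isostasy reduces to e = (Σt_1 − Σt_2) − (Σ(ρt)_1 − Σ(ρt)_2) / ρ_m.
Σt_1 = 35.01 km; Σt_2 = 25.5 km; Σ(ρt)_1 = 97105.29; Σ(ρt)_2 = 72190.5 (in km·kg/m³).
e = (35.01 − 25.5) − (97105.29 − 72190.5) / 3214 = 1.76 km.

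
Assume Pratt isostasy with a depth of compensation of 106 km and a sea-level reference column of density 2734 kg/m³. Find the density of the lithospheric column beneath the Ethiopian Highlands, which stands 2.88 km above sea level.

2660 kg/m³

Pratt balance: ρ_ref D = ρ (D + h).
ρ = ρ_ref D/(D + h) = 2734 × 106 km/(106 km + 2.88 km) = 2660 kg/m³.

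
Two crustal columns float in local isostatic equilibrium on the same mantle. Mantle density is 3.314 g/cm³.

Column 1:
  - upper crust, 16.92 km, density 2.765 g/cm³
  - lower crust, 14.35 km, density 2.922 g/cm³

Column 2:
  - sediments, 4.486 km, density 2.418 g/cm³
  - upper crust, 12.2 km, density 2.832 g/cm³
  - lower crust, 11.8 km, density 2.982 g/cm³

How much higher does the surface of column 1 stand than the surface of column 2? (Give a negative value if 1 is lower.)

For any compensation level in the mantle, the mantle terms cancel and isostasy reduces to e = (Σt_1 − Σt_2) − (Σ(ρt)_1 − Σ(ρt)_2) / ρ_m.
Σt_1 = 31.27 km; Σt_2 = 28.486 km; Σ(ρt)_1 = 88.7145; Σ(ρt)_2 = 80.585148 (in km·g/cm³).
e = (31.27 − 28.486) − (88.7145 − 80.585148) / 3.314 = 0.331 km.

0.331 km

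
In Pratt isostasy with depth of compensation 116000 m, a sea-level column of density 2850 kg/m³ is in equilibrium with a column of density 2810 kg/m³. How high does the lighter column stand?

ρ_ref D = ρ (D + h) → h = D (ρ_ref − ρ)/ρ.
h = 116000 m × (2850 − 2810)/2810 = 1650 m.

1650 m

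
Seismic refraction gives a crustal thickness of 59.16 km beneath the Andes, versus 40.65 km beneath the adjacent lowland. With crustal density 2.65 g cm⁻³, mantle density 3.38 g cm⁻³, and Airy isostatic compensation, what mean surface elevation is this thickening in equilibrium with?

Excess crust Δ = 59.16 km − 40.65 km = 18.51 km, split between elevation h and root r with h + r = Δ.
Airy balance ρ_c h = (ρ_m − ρ_c) r gives r = h ρ_c/(ρ_m − ρ_c), so h (1 + ρ_c/(ρ_m − ρ_c)) = Δ, i.e. h = Δ (ρ_m − ρ_c)/ρ_m.
h = 18.51 km × 0.73/3.38 = 4 km.

4 km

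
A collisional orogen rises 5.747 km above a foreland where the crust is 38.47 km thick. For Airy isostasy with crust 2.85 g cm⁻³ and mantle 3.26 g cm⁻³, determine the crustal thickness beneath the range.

84.2 km

Root depth r = h ρ_c / (ρ_m − ρ_c) = 5.747 km × 2.85 / 0.41 = 39.95 km.
Total thickness = T + h + r = 38.47 km + 5.747 km + 39.95 km = 84.2 km.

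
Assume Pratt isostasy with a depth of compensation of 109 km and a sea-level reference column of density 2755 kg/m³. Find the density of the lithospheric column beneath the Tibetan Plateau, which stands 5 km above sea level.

Pratt balance: ρ_ref D = ρ (D + h).
ρ = ρ_ref D/(D + h) = 2755 × 109 km/(109 km + 5 km) = 2630 kg/m³.

2630 kg/m³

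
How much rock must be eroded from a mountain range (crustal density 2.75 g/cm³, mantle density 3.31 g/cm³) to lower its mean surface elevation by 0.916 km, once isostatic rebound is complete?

Net drop Δ = e − u = e − e ρ_c/ρ_m = e (ρ_m − ρ_c)/ρ_m.
e = Δ ρ_m/(ρ_m − ρ_c) = 0.916 km × 3.31/0.56 = 5.41 km.

5.41 km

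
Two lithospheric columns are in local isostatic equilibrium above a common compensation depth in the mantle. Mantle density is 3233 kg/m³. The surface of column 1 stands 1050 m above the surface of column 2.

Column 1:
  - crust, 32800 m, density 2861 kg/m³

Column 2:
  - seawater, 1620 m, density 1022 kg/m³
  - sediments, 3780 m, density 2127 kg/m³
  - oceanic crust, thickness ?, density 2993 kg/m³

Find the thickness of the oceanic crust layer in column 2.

4350 m

Take the compensation level at the base of the deeper column (depth z_c below the surface of column 1) and equate Σ ρ_i t_i down to z_c; mantle fills any gap and the z_c terms cancel.
Column 1: 32800×2861 + (z_c − 32800)×3233
Column 2: 1050×0 + 1620×1022 + 3780×2127 + x×2993 + (z_c − 1050 − 5400 − x)×3233
The z_c×3233 term appears on both sides and cancels. Collect the known terms of each column as K = Σ(ρt)_known − 3233 × (depth of known layers): K_1 = 93840800 − 3233×32800 = −12201600; K_2 = 9695700 − 3233×(1050 + 5400) = −11157150.
Balance: K_1 = K_2 − x×(3233 − 2993), so x = (K_2 − K_1)/(3233 − 2993) = 1044450/240 = 4350 m.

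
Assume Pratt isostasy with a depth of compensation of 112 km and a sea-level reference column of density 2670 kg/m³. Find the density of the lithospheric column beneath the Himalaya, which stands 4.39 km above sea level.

Pratt balance: ρ_ref D = ρ (D + h).
ρ = ρ_ref D/(D + h) = 2670 × 112 km/(112 km + 4.39 km) = 2570 kg/m³.

2570 kg/m³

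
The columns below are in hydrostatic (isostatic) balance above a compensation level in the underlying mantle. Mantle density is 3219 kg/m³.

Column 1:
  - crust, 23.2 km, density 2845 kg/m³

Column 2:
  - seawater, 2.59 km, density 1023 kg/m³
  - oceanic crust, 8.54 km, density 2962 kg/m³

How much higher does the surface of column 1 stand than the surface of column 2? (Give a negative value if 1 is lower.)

0.247 km

For any compensation level in the mantle, the mantle terms cancel and isostasy reduces to e = (Σt_1 − Σt_2) − (Σ(ρt)_1 − Σ(ρt)_2) / ρ_m.
Σt_1 = 23.2 km; Σt_2 = 11.13 km; Σ(ρt)_1 = 66004; Σ(ρt)_2 = 27945.05 (in km·kg/m³).
e = (23.2 − 11.13) − (66004 − 27945.05) / 3219 = 0.247 km.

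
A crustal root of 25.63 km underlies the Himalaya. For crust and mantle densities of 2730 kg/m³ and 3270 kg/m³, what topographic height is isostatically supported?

For local isostatic compensation: ρ_c h = (ρ_m − ρ_c) r.
h = r (ρ_m − ρ_c) / ρ_c = 25.63 km × (3270 − 2730) / 2730 = 5.07 km.

5.07 km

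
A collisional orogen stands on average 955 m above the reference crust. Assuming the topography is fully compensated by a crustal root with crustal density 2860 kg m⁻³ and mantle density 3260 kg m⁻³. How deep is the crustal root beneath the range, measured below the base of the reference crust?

6830 m

Balancing pressure at the compensation depth: the weight of the topography is balanced by the buoyancy of the root, ρ_c h = (ρ_m − ρ_c) r.
r = h · ρ_c / (ρ_m − ρ_c) = 955 m × 2860 / (3260 − 2860) = 6830 m.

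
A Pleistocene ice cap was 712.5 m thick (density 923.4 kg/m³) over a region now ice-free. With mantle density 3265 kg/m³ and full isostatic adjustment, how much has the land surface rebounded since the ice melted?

Removing the load lets mantle flow back in; uplift u satisfies ρ_ice t = ρ_m u.
u = t ρ_ice/ρ_m = 712.5 m × 923.4/3265 = 202 m.

202 m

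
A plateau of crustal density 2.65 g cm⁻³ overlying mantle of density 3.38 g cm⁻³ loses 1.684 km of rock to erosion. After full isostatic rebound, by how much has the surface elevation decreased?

Rebound u = e ρ_c/ρ_m = 1.684 km × 2.65/3.38 = 1.32 km.
Net surface drop = e − u = 1.684 km − 1.32 km = e (ρ_m − ρ_c)/ρ_m = 0.364 km.

0.364 km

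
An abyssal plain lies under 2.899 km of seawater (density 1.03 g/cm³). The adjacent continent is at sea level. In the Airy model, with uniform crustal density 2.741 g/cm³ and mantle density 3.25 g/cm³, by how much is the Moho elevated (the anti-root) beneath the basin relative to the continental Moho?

9.74 km

Isostatic balance requires: replacing crust with seawater at the top is compensated by replacing crust with mantle at the base: d (ρ_c − ρ_w) = a (ρ_m − ρ_c).
a = d (ρ_c − ρ_w)/(ρ_m − ρ_c) = 2.899 km × 1.711/0.509 = 9.74 km.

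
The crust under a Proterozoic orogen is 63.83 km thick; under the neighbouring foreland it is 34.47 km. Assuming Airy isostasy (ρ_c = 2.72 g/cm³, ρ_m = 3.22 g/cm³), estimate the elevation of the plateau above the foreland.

4.56 km

Excess crust Δ = 63.83 km − 34.47 km = 29.36 km, split between elevation h and root r with h + r = Δ.
Airy balance ρ_c h = (ρ_m − ρ_c) r gives r = h ρ_c/(ρ_m − ρ_c), so h (1 + ρ_c/(ρ_m − ρ_c)) = Δ, i.e. h = Δ (ρ_m − ρ_c)/ρ_m.
h = 29.36 km × 0.5/3.22 = 4.56 km.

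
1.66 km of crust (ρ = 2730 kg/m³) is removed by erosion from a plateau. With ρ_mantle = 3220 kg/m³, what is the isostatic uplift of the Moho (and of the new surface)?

Unloading: uplift u = e ρ_c/ρ_m = 1.66 km × 2730/3220 = 1.41 km.

1.41 km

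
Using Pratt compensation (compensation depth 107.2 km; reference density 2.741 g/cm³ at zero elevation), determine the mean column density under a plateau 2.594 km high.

Pratt balance: ρ_ref D = ρ (D + h).
ρ = ρ_ref D/(D + h) = 2.741 × 107.2 km/(107.2 km + 2.594 km) = 2.68 g/cm³.

2.68 g/cm³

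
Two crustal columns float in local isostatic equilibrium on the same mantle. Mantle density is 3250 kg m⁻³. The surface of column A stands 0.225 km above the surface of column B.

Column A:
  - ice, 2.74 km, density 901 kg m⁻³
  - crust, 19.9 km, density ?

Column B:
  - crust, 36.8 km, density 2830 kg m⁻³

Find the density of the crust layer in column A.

Take the compensation level at the base of the deeper column (depth z_c below the surface of column A) and equate Σ ρ_i t_i down to z_c; mantle fills any gap and the z_c terms cancel.
Column A: 2.74×901 + 19.9×ρ + (z_c − 22.64)×3250
Column B: 0.225×0 + 36.8×2830 + (z_c − 0.225 − 36.8)×3250
The z_c×3250 term appears on both sides and cancels. Collect the known terms of each column as K = Σ(ρt)_known − 3250 × (depth of known layers): K_A = 2468.74 − 3250×22.64 = −71111.26; K_B = 104144 − 3250×(0.225 + 36.8) = −16187.25.
Balance: K_A + 19.9×ρ = K_B, so ρ = (K_B − K_A)/19.9 = 54924/19.9 = 2760 kg m⁻³.

2760 kg m⁻³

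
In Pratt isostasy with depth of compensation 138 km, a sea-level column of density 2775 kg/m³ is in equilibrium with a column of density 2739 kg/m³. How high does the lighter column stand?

ρ_ref D = ρ (D + h) → h = D (ρ_ref − ρ)/ρ.
h = 138 km × (2775 − 2739)/2739 = 1.81 km.

1.81 km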